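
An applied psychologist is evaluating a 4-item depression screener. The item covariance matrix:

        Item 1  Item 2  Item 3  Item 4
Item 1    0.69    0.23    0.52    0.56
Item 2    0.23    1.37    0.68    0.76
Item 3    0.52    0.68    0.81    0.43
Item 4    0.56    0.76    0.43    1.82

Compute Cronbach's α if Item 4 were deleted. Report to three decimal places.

Remaining items: Item 1, Item 2, Item 3 (k = 3).
sum of item variances = 0.69 + 1.37 + 0.81 = 2.87
Var(T) = 2.87 + 2 × 1.43 = 5.73
α (item deleted) = (3/2)·(1 − 2.87/5.73) = 0.749

α = 0.749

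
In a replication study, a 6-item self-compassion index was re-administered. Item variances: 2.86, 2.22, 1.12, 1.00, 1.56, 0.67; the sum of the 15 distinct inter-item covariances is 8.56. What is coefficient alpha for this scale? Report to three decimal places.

coefficient alpha = 0.774

ΣVar(i) = 2.86 + 2.22 + 1.12 + 1.00 + 1.56 + 0.67 = 9.43
Sum of distinct covariances = 8.56
total variance = ΣVar(i) + 2·Σcov = 9.43 + 2 × 8.56 = 26.55
α = (6/5)·(1 − 9.43/26.55) = 0.774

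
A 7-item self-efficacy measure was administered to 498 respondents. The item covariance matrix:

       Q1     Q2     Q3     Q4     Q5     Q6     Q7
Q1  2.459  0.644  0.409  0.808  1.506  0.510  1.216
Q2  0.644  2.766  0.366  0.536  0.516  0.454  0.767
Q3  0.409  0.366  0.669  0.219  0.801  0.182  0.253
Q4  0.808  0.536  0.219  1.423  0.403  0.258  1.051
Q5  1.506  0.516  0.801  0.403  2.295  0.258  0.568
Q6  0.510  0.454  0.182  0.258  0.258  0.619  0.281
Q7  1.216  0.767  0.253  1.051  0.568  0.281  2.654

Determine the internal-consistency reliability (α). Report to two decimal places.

α = 0.76

sum of item variances = 2.459 + 2.766 + 0.669 + 1.423 + 2.295 + 0.619 + 2.654 = 12.885
Σ_{i<j} σ_ij = 12.006
Var(T) = 12.885 + 2 × 12.006 = 36.897
α = (k/(k−1))·(1 − sum of item variances/Var(T)) = (7/6)·(1 − 12.885/36.897) = 0.76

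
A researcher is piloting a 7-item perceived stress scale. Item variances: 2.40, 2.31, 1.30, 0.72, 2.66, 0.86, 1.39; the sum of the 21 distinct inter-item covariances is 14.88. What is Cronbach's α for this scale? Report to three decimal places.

α = 0.839

sum of item variances = 2.40 + 2.31 + 1.30 + 0.72 + 2.66 + 0.86 + 1.39 = 11.64
Sum of distinct covariances = 14.88
σ²_total = sum of item variances + 2·Σcov = 11.64 + 2 × 14.88 = 41.40
α = (7/6)·(1 − 11.64/41.40) = 0.839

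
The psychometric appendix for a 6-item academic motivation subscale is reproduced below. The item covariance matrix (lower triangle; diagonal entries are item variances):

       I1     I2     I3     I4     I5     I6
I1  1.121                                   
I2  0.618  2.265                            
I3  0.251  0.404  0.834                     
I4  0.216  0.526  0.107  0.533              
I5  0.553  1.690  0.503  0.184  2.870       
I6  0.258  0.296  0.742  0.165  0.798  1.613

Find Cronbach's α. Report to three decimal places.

Cronbach's α = 0.735

sum of item variances = 1.121 + 2.265 + 0.834 + 0.533 + 2.870 + 1.613 = 9.236
Sum of off-diagonal covariances = 7.311
Var(T) = 9.236 + 2 × 7.311 = 23.858
α = (k/(k−1))·(1 − sum of item variances/Var(T)) = (6/5)·(1 − 9.236/23.858) = 0.735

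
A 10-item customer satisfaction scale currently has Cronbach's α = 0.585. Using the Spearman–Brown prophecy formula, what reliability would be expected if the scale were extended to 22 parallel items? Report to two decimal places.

Length factor m = 22/10 = 2.2000
α' = m·α / (1 + (m−1)·α)
   = 22/10 × 0.585 / (1 + (22/10 − 1) × 0.585)
   = 1.2870 / 1.7020 = 0.76

predicted reliability = 0.76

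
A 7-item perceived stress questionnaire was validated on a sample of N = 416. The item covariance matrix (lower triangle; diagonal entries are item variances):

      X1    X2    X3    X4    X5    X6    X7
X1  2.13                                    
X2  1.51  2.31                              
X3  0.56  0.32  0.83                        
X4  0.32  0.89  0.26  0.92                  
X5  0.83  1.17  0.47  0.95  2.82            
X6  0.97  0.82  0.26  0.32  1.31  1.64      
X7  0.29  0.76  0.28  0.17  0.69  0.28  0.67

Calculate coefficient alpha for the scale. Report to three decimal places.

sum of item variances = 2.13 + 2.31 + 0.83 + 0.92 + 2.82 + 1.64 + 0.67 = 11.32
Sum of the distinct covariances = 13.43
σ²_total = 11.32 + 2 × 13.43 = 38.18
α = (k/(k−1))·(1 − sum of item variances/σ²_total) = (7/6)·(1 − 11.32/38.18) = 0.821

coefficient alpha = 0.821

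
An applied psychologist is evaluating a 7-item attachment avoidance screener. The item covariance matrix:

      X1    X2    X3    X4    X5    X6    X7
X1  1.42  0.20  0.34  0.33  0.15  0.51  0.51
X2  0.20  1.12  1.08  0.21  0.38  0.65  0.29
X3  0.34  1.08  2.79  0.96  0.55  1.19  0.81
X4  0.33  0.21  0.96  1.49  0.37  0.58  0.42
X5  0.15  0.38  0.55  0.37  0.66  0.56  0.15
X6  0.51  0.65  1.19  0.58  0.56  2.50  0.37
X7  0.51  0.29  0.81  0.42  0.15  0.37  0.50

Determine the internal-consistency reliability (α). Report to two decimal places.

ΣVar(i) = 1.42 + 1.12 + 2.79 + 1.49 + 0.66 + 2.50 + 0.50 = 10.48
Σ_{i<j} σ_ij = 10.61
total variance = 10.48 + 2 × 10.61 = 31.70
α = (k/(k−1))·(1 − ΣVar(i)/total variance) = (7/6)·(1 − 10.48/31.70) = 0.78

α = 0.78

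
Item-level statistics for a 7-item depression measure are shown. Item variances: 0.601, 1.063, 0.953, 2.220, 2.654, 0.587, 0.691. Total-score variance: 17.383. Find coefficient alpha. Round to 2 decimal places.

ΣVar(i) = 0.601 + 1.063 + 0.953 + 2.220 + 2.654 + 0.587 + 0.691 = 8.769
α = (k/(k−1))·(1 − ΣVar(i)/total variance) = (7/6)·(1 − 8.769/17.383) = 0.58

coefficient alpha = 0.58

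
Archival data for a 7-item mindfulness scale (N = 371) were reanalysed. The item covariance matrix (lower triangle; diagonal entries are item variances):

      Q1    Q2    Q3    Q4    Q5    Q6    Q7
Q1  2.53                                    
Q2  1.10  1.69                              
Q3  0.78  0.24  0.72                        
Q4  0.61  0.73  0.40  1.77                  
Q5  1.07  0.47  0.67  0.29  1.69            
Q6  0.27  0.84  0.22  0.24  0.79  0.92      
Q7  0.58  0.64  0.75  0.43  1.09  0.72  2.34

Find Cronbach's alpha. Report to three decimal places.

ΣVar(i) = 2.53 + 1.69 + 0.72 + 1.77 + 1.69 + 0.92 + 2.34 = 11.66
Sum of off-diagonal covariances = 12.93
σ²_total = 11.66 + 2 × 12.93 = 37.52
α = (k/(k−1))·(1 − ΣVar(i)/σ²_total) = (7/6)·(1 − 11.66/37.52) = 0.804

α = 0.804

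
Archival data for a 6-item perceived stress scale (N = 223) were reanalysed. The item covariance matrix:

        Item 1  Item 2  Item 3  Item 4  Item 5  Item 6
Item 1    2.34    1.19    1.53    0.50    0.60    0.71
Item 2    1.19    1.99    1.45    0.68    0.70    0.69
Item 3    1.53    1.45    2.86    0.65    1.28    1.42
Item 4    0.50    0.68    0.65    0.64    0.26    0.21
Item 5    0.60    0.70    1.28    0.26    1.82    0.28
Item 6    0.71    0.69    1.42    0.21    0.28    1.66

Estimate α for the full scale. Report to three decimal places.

α = 0.819

Σσ²ᵢ = 2.34 + 1.99 + 2.86 + 0.64 + 1.82 + 1.66 = 11.31
Σ_{i<j} σ_ij = 12.15
σ²_T = 11.31 + 2 × 12.15 = 35.61
α = (k/(k−1))·(1 − Σσ²ᵢ/σ²_T) = (6/5)·(1 − 11.31/35.61) = 0.819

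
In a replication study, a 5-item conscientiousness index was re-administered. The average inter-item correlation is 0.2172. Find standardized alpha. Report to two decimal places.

Standardized α = k·r̄ / (1 + (k−1)·r̄) = 5 × 0.2172 / (1 + 4 × 0.2172)
  = 1.0860 / 1.8688 = 0.58

standardized alpha = 0.58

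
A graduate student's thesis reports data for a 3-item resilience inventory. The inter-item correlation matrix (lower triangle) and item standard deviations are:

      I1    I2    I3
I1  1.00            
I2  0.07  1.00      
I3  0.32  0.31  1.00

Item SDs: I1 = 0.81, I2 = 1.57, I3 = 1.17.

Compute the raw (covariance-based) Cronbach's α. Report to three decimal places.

Cronbach's α = 0.450

Σσ²ᵢ = 0.81² + 1.57² + 1.17² = 4.4899
Covariances σ_ij = r_ij · s_i · s_j:
  σ(I1,I2) = 0.07 × 0.81 × 1.57 = 0.0890
  σ(I1,I3) = 0.32 × 0.81 × 1.17 = 0.3033
  σ(I2,I3) = 0.31 × 1.57 × 1.17 = 0.5694
σ²_T = Σσ²ᵢ + 2·Σσ_ij = 4.4899 + 2 × 0.9617 = 6.4133
α = (3/2)·(1 − 4.4899/6.4133) = 0.450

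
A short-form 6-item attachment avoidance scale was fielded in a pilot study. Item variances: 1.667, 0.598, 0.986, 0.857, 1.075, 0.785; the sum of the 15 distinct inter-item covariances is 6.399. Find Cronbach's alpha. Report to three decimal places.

α = 0.818

ΣVar(i) = 1.667 + 0.598 + 0.986 + 0.857 + 1.075 + 0.785 = 5.968
Sum of distinct covariances = 6.399
total variance = ΣVar(i) + 2·Σcov = 5.968 + 2 × 6.399 = 18.766
α = (6/5)·(1 − 5.968/18.766) = 0.818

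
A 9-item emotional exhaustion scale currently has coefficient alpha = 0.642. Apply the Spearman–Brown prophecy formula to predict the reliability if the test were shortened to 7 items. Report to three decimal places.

predicted reliability = 0.582

Length factor m = 7/9 = 0.7778
α' = m·α / (1 − (1−m)·α)
   = 7/9 × 0.642 / (1 − (1 − 7/9) × 0.642)
   = 0.4993 / 0.8573 = 0.582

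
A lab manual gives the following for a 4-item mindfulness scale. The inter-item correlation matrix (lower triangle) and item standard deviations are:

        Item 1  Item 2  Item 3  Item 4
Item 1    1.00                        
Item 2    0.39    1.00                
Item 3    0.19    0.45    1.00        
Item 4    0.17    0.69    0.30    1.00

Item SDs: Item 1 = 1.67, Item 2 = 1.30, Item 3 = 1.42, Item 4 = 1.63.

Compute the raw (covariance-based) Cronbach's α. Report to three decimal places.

Cronbach's α = 0.679

Σσ²ᵢ = 1.67² + 1.30² + 1.42² + 1.63² = 9.1522
Covariances σ_ij = r_ij · s_i · s_j:
  σ(Item 1,Item 2) = 0.39 × 1.67 × 1.30 = 0.8467
  σ(Item 1,Item 3) = 0.19 × 1.67 × 1.42 = 0.4506
  σ(Item 1,Item 4) = 0.17 × 1.67 × 1.63 = 0.4628
  σ(Item 2,Item 3) = 0.45 × 1.30 × 1.42 = 0.8307
  σ(Item 2,Item 4) = 0.69 × 1.30 × 1.63 = 1.4621
  σ(Item 3,Item 4) = 0.30 × 1.42 × 1.63 = 0.6944
σ²_T = Σσ²ᵢ + 2·Σσ_ij = 9.1522 + 2 × 4.7473 = 18.6468
α = (4/3)·(1 − 9.1522/18.6468) = 0.679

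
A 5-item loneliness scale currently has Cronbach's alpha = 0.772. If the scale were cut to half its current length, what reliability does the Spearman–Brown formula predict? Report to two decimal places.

Length factor m = 1/2
α' = m·α / (1 − (1−m)·α)
   = 1/2 × 0.772 / (1 − (1 − 1/2) × 0.772)
   = 0.3860 / 0.6140 = 0.63

predicted reliability = 0.63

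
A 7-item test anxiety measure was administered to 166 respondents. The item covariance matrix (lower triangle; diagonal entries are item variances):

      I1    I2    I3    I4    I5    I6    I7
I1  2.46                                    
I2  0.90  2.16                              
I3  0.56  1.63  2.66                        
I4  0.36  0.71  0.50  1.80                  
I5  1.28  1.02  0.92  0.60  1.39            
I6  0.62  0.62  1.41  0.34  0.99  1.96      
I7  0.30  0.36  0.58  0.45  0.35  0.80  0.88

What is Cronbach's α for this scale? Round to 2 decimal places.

ΣVar(i) = 2.46 + 2.16 + 2.66 + 1.80 + 1.39 + 1.96 + 0.88 = 13.31
Σ_{i<j} σ_ij = 15.30
total variance = 13.31 + 2 × 15.30 = 43.91
α = (k/(k−1))·(1 − ΣVar(i)/total variance) = (7/6)·(1 − 13.31/43.91) = 0.81

α = 0.81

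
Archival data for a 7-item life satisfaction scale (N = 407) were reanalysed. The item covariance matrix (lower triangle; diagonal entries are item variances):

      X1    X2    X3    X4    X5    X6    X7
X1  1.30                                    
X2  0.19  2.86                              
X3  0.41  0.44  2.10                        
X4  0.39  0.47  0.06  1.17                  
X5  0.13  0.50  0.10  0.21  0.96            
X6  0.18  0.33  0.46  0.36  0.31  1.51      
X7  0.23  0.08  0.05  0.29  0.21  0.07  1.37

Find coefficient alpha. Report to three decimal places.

coefficient alpha = 0.575

Σσᵢ² = 1.30 + 2.86 + 2.10 + 1.17 + 0.96 + 1.51 + 1.37 = 11.27
Sum of the distinct covariances = 5.47
σ²_total = 11.27 + 2 × 5.47 = 22.21
α = (k/(k−1))·(1 − Σσᵢ²/σ²_total) = (7/6)·(1 − 11.27/22.21) = 0.575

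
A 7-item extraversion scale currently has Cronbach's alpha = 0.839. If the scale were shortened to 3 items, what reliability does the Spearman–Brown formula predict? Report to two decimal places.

Length factor m = 3/7 = 0.4286
α' = m·α / (1 − (1−m)·α)
   = 3/7 × 0.839 / (1 − (1 − 3/7) × 0.839)
   = 0.3596 / 0.5206 = 0.69

predicted reliability = 0.69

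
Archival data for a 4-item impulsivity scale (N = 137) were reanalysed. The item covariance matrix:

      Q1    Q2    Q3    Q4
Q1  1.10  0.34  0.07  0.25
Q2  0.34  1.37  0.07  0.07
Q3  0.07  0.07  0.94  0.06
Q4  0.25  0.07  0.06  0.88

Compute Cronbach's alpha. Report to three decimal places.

α = 0.382

Σσᵢ² = 1.10 + 1.37 + 0.94 + 0.88 = 4.29
Sum of off-diagonal covariances = 0.86
σ²_T = 4.29 + 2 × 0.86 = 6.01
α = (k/(k−1))·(1 − Σσᵢ²/σ²_T) = (4/3)·(1 − 4.29/6.01) = 0.382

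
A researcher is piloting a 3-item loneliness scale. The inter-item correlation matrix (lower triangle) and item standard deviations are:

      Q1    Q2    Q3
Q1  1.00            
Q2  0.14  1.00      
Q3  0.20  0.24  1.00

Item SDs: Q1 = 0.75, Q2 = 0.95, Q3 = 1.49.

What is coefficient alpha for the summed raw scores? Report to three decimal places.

Σσ²ᵢ = 0.75² + 0.95² + 1.49² = 3.6851
Covariances σ_ij = r_ij · s_i · s_j:
  σ(Q1,Q2) = 0.14 × 0.75 × 0.95 = 0.0998
  σ(Q1,Q3) = 0.20 × 0.75 × 1.49 = 0.2235
  σ(Q2,Q3) = 0.24 × 0.95 × 1.49 = 0.3397
σ²_T = Σσ²ᵢ + 2·Σσ_ij = 3.6851 + 2 × 0.6630 = 5.0111
α = (3/2)·(1 − 3.6851/5.0111) = 0.397

α = 0.397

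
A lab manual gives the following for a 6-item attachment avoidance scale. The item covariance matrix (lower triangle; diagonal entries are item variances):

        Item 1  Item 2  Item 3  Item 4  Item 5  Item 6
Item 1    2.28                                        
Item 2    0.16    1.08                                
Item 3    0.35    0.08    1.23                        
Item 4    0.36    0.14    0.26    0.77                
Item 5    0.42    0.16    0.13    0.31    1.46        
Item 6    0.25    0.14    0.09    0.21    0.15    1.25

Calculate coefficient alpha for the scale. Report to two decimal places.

Σσ²ᵢ = 2.28 + 1.08 + 1.23 + 0.77 + 1.46 + 1.25 = 8.07
Sum of the distinct covariances = 3.21
Var(T) = 8.07 + 2 × 3.21 = 14.49
α = (k/(k−1))·(1 − Σσ²ᵢ/Var(T)) = (6/5)·(1 − 8.07/14.49) = 0.53

coefficient alpha = 0.53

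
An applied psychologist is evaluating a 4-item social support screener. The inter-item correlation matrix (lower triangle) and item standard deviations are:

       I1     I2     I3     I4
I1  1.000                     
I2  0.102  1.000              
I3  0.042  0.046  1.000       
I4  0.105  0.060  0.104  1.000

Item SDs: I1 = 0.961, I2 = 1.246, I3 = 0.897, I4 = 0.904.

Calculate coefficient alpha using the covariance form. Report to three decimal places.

Σσ²ᵢ = 0.961² + 1.246² + 0.897² + 0.904² = 4.0979
Covariances σ_ij = r_ij · s_i · s_j:
  σ(I1,I2) = 0.102 × 0.961 × 1.246 = 0.1221
  σ(I1,I3) = 0.042 × 0.961 × 0.897 = 0.0362
  σ(I1,I4) = 0.105 × 0.961 × 0.904 = 0.0912
  σ(I2,I3) = 0.046 × 1.246 × 0.897 = 0.0514
  σ(I2,I4) = 0.060 × 1.246 × 0.904 = 0.0676
  σ(I3,I4) = 0.104 × 0.897 × 0.904 = 0.0843
σ²_T = Σσ²ᵢ + 2·Σσ_ij = 4.0979 + 2 × 0.4528 = 5.0035
α = (4/3)·(1 − 4.0979/5.0035) = 0.241

α = 0.241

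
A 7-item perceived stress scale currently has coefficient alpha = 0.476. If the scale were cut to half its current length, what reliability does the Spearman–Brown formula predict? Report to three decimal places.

Length factor m = 1/2
α' = m·α / (1 − (1−m)·α)
   = 1/2 × 0.476 / (1 − (1 − 1/2) × 0.476)
   = 0.2380 / 0.7620 = 0.312

predicted reliability = 0.312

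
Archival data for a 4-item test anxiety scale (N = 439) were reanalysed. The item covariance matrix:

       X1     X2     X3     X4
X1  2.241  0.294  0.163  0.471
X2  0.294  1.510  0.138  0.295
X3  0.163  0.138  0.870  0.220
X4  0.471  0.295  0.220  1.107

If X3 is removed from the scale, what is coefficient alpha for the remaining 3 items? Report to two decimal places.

Remaining items: X1, X2, X4 (k = 3).
ΣVar(i) = 2.241 + 1.510 + 1.107 = 4.858
σ²_T = 4.858 + 2 × 1.060 = 6.978
α (item deleted) = (3/2)·(1 − 4.858/6.978) = 0.46

coefficient alpha = 0.46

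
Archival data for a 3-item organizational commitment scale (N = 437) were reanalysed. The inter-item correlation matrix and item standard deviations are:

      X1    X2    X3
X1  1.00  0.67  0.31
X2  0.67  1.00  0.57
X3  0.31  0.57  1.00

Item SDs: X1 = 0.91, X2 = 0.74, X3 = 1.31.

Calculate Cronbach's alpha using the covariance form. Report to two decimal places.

α = 0.71

Σσ²ᵢ = 0.91² + 0.74² + 1.31² = 3.0918
Covariances σ_ij = r_ij · s_i · s_j:
  σ(X1,X2) = 0.67 × 0.91 × 0.74 = 0.4512
  σ(X1,X3) = 0.31 × 0.91 × 1.31 = 0.3696
  σ(X2,X3) = 0.57 × 0.74 × 1.31 = 0.5526
σ²_T = Σσ²ᵢ + 2·Σσ_ij = 3.0918 + 2 × 1.3734 = 5.8386
α = (3/2)·(1 − 3.0918/5.8386) = 0.71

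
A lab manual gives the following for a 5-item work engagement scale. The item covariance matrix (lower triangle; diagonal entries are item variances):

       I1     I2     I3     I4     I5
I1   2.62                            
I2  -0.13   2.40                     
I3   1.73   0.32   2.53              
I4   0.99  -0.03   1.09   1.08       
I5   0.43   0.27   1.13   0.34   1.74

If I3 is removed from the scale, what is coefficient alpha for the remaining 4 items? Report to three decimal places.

coefficient alpha = 0.431

Remaining items: I1, I2, I4, I5 (k = 4).
sum of item variances = 2.62 + 2.40 + 1.08 + 1.74 = 7.84
σ²_T = 7.84 + 2 × 1.87 = 11.58
α (item deleted) = (4/3)·(1 − 7.84/11.58) = 0.431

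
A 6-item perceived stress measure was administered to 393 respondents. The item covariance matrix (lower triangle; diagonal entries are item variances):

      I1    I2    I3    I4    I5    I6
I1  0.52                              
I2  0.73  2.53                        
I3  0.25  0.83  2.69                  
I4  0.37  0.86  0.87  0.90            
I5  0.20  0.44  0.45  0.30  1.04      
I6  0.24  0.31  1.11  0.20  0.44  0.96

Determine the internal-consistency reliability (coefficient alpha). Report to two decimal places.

α = 0.77

Σσᵢ² = 0.52 + 2.53 + 2.69 + 0.90 + 1.04 + 0.96 = 8.64
Sum of off-diagonal covariances = 7.60
σ²_T = 8.64 + 2 × 7.60 = 23.84
α = (k/(k−1))·(1 − Σσᵢ²/σ²_T) = (6/5)·(1 − 8.64/23.84) = 0.77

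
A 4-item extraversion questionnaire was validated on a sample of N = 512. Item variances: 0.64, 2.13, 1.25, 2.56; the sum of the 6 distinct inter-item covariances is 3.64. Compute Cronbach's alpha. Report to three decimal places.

ΣVar(i) = 0.64 + 2.13 + 1.25 + 2.56 = 6.58
Sum of distinct covariances = 3.64
Var(T) = ΣVar(i) + 2·Σcov = 6.58 + 2 × 3.64 = 13.86
α = (4/3)·(1 − 6.58/13.86) = 0.700

α = 0.700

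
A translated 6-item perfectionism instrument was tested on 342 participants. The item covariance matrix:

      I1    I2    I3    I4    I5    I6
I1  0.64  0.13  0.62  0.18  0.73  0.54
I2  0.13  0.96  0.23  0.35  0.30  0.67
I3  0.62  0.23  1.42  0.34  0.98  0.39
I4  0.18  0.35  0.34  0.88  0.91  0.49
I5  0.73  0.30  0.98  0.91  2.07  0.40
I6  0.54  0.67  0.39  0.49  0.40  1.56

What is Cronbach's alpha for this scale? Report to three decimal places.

Cronbach's alpha = 0.790

sum of item variances = 0.64 + 0.96 + 1.42 + 0.88 + 2.07 + 1.56 = 7.53
Σ_{i<j} σ_ij = 7.26
σ²_total = 7.53 + 2 × 7.26 = 22.05
α = (k/(k−1))·(1 − sum of item variances/σ²_total) = (6/5)·(1 − 7.53/22.05) = 0.790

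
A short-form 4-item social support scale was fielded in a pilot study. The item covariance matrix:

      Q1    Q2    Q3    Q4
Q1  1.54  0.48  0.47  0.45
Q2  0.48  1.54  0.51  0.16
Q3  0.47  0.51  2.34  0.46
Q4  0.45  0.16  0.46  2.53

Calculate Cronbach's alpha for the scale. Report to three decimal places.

Cronbach's alpha = 0.519

ΣVar(i) = 1.54 + 1.54 + 2.34 + 2.53 = 7.95
Sum of off-diagonal covariances = 2.53
total variance = 7.95 + 2 × 2.53 = 13.01
α = (k/(k−1))·(1 − ΣVar(i)/total variance) = (4/3)·(1 − 7.95/13.01) = 0.519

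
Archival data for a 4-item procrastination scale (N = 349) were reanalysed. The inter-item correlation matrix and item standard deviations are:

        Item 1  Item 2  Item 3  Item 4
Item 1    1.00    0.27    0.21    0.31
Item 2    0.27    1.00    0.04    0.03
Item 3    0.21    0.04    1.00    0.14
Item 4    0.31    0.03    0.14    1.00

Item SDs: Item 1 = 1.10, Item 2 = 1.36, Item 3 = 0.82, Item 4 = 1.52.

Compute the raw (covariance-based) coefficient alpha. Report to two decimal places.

Σσ²ᵢ = 1.10² + 1.36² + 0.82² + 1.52² = 6.0424
Covariances σ_ij = r_ij · s_i · s_j:
  σ(Item 1,Item 2) = 0.27 × 1.10 × 1.36 = 0.4039
  σ(Item 1,Item 3) = 0.21 × 1.10 × 0.82 = 0.1894
  σ(Item 1,Item 4) = 0.31 × 1.10 × 1.52 = 0.5183
  σ(Item 2,Item 3) = 0.04 × 1.36 × 0.82 = 0.0446
  σ(Item 2,Item 4) = 0.03 × 1.36 × 1.52 = 0.0620
  σ(Item 3,Item 4) = 0.14 × 0.82 × 1.52 = 0.1745
σ²_T = Σσ²ᵢ + 2·Σσ_ij = 6.0424 + 2 × 1.3927 = 8.8278
α = (4/3)·(1 − 6.0424/8.8278) = 0.42

coefficient alpha = 0.42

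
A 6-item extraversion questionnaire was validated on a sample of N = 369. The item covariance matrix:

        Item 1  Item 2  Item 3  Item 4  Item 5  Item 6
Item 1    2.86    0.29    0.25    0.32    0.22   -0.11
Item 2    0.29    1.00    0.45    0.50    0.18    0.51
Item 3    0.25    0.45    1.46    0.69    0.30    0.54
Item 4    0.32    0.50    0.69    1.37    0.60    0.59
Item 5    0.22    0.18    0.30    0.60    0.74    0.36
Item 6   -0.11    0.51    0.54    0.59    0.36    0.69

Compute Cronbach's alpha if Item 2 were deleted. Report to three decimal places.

α = 0.642

Remaining items: Item 1, Item 3, Item 4, Item 5, Item 6 (k = 5).
Σσ²ᵢ = 2.86 + 1.46 + 1.37 + 0.74 + 0.69 = 7.12
σ²_total = 7.12 + 2 × 3.76 = 14.64
α (item deleted) = (5/4)·(1 − 7.12/14.64) = 0.642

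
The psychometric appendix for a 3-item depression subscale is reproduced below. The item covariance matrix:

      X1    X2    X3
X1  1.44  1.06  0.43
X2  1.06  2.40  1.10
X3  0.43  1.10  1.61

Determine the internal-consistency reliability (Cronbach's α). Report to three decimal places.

Σσᵢ² = 1.44 + 2.40 + 1.61 = 5.45
Sum of the distinct covariances = 2.59
σ²_T = 5.45 + 2 × 2.59 = 10.63
α = (k/(k−1))·(1 − Σσᵢ²/σ²_T) = (3/2)·(1 − 5.45/10.63) = 0.731

Cronbach's α = 0.731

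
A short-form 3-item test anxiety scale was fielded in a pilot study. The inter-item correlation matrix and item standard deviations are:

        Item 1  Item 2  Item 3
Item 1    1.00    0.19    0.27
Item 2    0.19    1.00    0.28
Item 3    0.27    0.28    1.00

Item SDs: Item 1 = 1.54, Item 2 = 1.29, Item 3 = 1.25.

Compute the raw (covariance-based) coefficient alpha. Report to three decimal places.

Σσ²ᵢ = 1.54² + 1.29² + 1.25² = 5.5982
Covariances σ_ij = r_ij · s_i · s_j:
  σ(Item 1,Item 2) = 0.19 × 1.54 × 1.29 = 0.3775
  σ(Item 1,Item 3) = 0.27 × 1.54 × 1.25 = 0.5198
  σ(Item 2,Item 3) = 0.28 × 1.29 × 1.25 = 0.4515
σ²_T = Σσ²ᵢ + 2·Σσ_ij = 5.5982 + 2 × 1.3488 = 8.2958
α = (3/2)·(1 − 5.5982/8.2958) = 0.488

coefficient alpha = 0.488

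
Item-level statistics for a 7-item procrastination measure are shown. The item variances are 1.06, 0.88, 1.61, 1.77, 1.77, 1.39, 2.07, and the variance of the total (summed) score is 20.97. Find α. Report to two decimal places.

sum of item variances = 1.06 + 0.88 + 1.61 + 1.77 + 1.77 + 1.39 + 2.07 = 10.55
α = (k/(k−1))·(1 − sum of item variances/Var(T)) = (7/6)·(1 − 10.55/20.97) = 0.58

α = 0.58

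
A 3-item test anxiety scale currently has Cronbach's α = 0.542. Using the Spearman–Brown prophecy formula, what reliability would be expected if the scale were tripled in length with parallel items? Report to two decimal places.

Length factor m = 3
α' = m·α / (1 + (m−1)·α)
   = 3 × 0.542 / (1 + (3 − 1) × 0.542)
   = 1.6260 / 2.0840 = 0.78

predicted reliability = 0.78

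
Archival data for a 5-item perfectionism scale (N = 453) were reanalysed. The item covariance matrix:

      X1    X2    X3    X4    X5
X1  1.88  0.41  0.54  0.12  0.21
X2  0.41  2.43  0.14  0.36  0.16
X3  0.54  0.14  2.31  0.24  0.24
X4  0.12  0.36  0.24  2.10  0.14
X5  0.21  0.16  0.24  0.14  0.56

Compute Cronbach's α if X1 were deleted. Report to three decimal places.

Remaining items: X2, X3, X4, X5 (k = 4).
Σσ²ᵢ = 2.43 + 2.31 + 2.10 + 0.56 = 7.40
σ²_T = 7.40 + 2 × 1.28 = 9.96
α (item deleted) = (4/3)·(1 − 7.40/9.96) = 0.343

α = 0.343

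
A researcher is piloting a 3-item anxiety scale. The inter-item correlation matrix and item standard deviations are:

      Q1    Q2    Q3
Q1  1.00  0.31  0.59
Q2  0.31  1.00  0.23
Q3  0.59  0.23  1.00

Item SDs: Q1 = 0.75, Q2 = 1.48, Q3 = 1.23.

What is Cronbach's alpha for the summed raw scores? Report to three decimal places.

Cronbach's alpha = 0.570

Σσ²ᵢ = 0.75² + 1.48² + 1.23² = 4.2658
Covariances σ_ij = r_ij · s_i · s_j:
  σ(Q1,Q2) = 0.31 × 0.75 × 1.48 = 0.3441
  σ(Q1,Q3) = 0.59 × 0.75 × 1.23 = 0.5443
  σ(Q2,Q3) = 0.23 × 1.48 × 1.23 = 0.4187
σ²_T = Σσ²ᵢ + 2·Σσ_ij = 4.2658 + 2 × 1.3071 = 6.8800
α = (3/2)·(1 − 4.2658/6.8800) = 0.570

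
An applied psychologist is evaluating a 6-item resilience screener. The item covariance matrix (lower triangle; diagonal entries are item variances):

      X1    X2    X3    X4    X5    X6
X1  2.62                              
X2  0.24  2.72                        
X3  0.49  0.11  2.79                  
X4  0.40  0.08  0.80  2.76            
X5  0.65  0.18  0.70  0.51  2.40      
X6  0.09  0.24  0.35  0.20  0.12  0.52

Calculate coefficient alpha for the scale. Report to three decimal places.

Σσ²ᵢ = 2.62 + 2.72 + 2.79 + 2.76 + 2.40 + 0.52 = 13.81
Sum of the distinct covariances = 5.16
total variance = 13.81 + 2 × 5.16 = 24.13
α = (k/(k−1))·(1 − Σσ²ᵢ/total variance) = (6/5)·(1 − 13.81/24.13) = 0.513

coefficient alpha = 0.513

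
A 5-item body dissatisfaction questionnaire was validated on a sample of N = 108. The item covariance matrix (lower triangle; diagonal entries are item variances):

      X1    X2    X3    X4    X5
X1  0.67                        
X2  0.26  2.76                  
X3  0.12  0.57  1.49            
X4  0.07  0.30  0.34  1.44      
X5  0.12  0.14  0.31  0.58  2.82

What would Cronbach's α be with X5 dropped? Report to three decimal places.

Cronbach's α = 0.457

Remaining items: X1, X2, X3, X4 (k = 4).
Σσ²ᵢ = 0.67 + 2.76 + 1.49 + 1.44 = 6.36
total variance = 6.36 + 2 × 1.66 = 9.68
α (item deleted) = (4/3)·(1 − 6.36/9.68) = 0.457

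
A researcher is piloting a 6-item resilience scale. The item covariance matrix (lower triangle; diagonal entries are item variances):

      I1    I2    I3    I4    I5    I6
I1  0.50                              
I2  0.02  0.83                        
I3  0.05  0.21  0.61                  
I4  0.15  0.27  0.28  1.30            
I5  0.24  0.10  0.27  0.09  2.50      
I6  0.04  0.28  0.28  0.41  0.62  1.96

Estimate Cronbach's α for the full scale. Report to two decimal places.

sum of item variances = 0.50 + 0.83 + 0.61 + 1.30 + 2.50 + 1.96 = 7.70
Sum of the distinct covariances = 3.31
Var(T) = 7.70 + 2 × 3.31 = 14.32
α = (k/(k−1))·(1 − sum of item variances/Var(T)) = (6/5)·(1 − 7.70/14.32) = 0.55

α = 0.55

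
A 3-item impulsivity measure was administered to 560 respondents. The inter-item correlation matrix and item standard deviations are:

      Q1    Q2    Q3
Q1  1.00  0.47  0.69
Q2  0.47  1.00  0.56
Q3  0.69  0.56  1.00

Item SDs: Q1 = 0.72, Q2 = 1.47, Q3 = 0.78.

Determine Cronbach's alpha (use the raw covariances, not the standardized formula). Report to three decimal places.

Σσ²ᵢ = 0.72² + 1.47² + 0.78² = 3.2877
Covariances σ_ij = r_ij · s_i · s_j:
  σ(Q1,Q2) = 0.47 × 0.72 × 1.47 = 0.4974
  σ(Q1,Q3) = 0.69 × 0.72 × 0.78 = 0.3875
  σ(Q2,Q3) = 0.56 × 1.47 × 0.78 = 0.6421
σ²_T = Σσ²ᵢ + 2·Σσ_ij = 3.2877 + 2 × 1.5270 = 6.3417
α = (3/2)·(1 − 3.2877/6.3417) = 0.722

α = 0.722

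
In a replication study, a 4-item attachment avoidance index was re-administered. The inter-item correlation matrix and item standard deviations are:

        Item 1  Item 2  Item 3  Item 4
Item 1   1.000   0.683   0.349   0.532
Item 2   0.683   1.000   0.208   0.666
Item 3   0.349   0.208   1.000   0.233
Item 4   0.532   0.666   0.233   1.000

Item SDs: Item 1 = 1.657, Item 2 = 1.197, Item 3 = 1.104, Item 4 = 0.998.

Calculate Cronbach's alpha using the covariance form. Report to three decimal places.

Σσ²ᵢ = 1.657² + 1.197² + 1.104² + 0.998² = 6.3933
Covariances σ_ij = r_ij · s_i · s_j:
  σ(Item 1,Item 2) = 0.683 × 1.657 × 1.197 = 1.3547
  σ(Item 1,Item 3) = 0.349 × 1.657 × 1.104 = 0.6384
  σ(Item 1,Item 4) = 0.532 × 1.657 × 0.998 = 0.8798
  σ(Item 2,Item 3) = 0.208 × 1.197 × 1.104 = 0.2749
  σ(Item 2,Item 4) = 0.666 × 1.197 × 0.998 = 0.7956
  σ(Item 3,Item 4) = 0.233 × 1.104 × 0.998 = 0.2567
σ²_T = Σσ²ᵢ + 2·Σσ_ij = 6.3933 + 2 × 4.2001 = 14.7935
α = (4/3)·(1 − 6.3933/14.7935) = 0.757

α = 0.757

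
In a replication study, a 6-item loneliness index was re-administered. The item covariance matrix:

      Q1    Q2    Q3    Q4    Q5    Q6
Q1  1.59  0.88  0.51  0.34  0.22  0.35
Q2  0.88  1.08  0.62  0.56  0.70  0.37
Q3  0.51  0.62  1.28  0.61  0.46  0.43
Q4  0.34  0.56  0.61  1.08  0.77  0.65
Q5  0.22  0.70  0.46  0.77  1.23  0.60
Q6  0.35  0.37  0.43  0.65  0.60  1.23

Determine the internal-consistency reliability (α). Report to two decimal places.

Σσ²ᵢ = 1.59 + 1.08 + 1.28 + 1.08 + 1.23 + 1.23 = 7.49
Sum of the distinct covariances = 8.07
total variance = 7.49 + 2 × 8.07 = 23.63
α = (k/(k−1))·(1 − Σσ²ᵢ/total variance) = (6/5)·(1 − 7.49/23.63) = 0.82

α = 0.82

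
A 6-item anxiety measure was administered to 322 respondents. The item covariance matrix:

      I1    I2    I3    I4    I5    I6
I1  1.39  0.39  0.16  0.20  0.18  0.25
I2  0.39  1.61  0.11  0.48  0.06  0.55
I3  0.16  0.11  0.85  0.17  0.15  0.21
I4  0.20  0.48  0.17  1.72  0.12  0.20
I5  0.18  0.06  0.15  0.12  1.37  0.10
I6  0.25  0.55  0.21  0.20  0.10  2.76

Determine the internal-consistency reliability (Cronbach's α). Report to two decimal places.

ΣVar(i) = 1.39 + 1.61 + 0.85 + 1.72 + 1.37 + 2.76 = 9.70
Sum of off-diagonal covariances = 3.33
Var(T) = 9.70 + 2 × 3.33 = 16.36
α = (k/(k−1))·(1 − ΣVar(i)/Var(T)) = (6/5)·(1 − 9.70/16.36) = 0.49

α = 0.49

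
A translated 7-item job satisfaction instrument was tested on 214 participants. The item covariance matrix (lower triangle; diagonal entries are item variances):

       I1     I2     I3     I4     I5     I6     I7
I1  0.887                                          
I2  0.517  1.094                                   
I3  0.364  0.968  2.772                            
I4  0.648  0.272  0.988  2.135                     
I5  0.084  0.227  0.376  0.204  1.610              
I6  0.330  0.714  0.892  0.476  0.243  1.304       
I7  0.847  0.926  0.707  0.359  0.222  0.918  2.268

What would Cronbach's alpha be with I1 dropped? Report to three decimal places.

α = 0.724

Remaining items: I2, I3, I4, I5, I6, I7 (k = 6).
sum of item variances = 1.094 + 2.772 + 2.135 + 1.610 + 1.304 + 2.268 = 11.183
σ²_total = 11.183 + 2 × 8.492 = 28.167
α (item deleted) = (6/5)·(1 − 11.183/28.167) = 0.724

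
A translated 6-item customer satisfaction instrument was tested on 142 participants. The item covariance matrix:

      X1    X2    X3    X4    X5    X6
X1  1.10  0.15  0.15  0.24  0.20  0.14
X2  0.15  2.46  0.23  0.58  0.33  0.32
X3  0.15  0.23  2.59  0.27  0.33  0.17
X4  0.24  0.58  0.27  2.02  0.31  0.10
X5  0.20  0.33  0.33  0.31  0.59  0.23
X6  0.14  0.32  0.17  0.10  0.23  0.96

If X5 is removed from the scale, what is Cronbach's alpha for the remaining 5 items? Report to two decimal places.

Remaining items: X1, X2, X3, X4, X6 (k = 5).
Σσ²ᵢ = 1.10 + 2.46 + 2.59 + 2.02 + 0.96 = 9.13
Var(T) = 9.13 + 2 × 2.35 = 13.83
α (item deleted) = (5/4)·(1 − 9.13/13.83) = 0.42

Cronbach's alpha = 0.42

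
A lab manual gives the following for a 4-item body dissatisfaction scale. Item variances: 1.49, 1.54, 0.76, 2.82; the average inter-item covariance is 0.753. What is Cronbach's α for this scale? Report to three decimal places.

Cronbach's α = 0.770

ΣVar(i) = 1.49 + 1.54 + 0.76 + 2.82 = 6.61
Sum of the 6 distinct covariances = 6 × 0.753 = 4.518
total variance = ΣVar(i) + 2·Σcov = 6.61 + 2 × 4.518 = 15.646
α = (4/3)·(1 − 6.61/15.646) = 0.770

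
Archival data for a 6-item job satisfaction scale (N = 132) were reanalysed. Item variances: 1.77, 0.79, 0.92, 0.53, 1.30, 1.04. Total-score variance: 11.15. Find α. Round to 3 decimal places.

α = 0.517

Σσᵢ² = 1.77 + 0.79 + 0.92 + 0.53 + 1.30 + 1.04 = 6.35
α = (k/(k−1))·(1 − Σσᵢ²/Var(T)) = (6/5)·(1 − 6.35/11.15) = 0.517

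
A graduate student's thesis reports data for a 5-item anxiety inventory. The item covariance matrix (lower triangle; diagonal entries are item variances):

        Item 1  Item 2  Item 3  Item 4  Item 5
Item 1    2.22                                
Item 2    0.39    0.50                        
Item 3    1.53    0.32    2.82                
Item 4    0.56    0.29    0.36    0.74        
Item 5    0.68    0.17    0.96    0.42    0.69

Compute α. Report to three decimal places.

α = 0.775

Σσ²ᵢ = 2.22 + 0.50 + 2.82 + 0.74 + 0.69 = 6.97
Sum of off-diagonal covariances = 5.68
σ²_total = 6.97 + 2 × 5.68 = 18.33
α = (k/(k−1))·(1 − Σσ²ᵢ/σ²_total) = (5/4)·(1 − 6.97/18.33) = 0.775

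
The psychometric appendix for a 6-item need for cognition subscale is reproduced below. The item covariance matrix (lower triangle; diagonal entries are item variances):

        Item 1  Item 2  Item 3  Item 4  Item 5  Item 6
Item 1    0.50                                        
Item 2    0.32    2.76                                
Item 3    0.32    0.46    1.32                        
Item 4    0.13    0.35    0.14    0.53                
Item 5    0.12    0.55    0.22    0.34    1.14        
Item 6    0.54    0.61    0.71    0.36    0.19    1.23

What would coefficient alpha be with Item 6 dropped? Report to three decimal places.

coefficient alpha = 0.607

Remaining items: Item 1, Item 2, Item 3, Item 4, Item 5 (k = 5).
Σσ²ᵢ = 0.50 + 2.76 + 1.32 + 0.53 + 1.14 = 6.25
σ²_total = 6.25 + 2 × 2.95 = 12.15
α (item deleted) = (5/4)·(1 − 6.25/12.15) = 0.607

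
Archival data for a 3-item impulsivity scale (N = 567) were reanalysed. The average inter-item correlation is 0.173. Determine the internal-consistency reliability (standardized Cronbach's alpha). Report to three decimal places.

Standardized α = k·r̄ / (1 + (k−1)·r̄) = 3 × 0.173 / (1 + 2 × 0.173)
  = 0.5190 / 1.3460 = 0.386

standardized Cronbach's alpha = 0.386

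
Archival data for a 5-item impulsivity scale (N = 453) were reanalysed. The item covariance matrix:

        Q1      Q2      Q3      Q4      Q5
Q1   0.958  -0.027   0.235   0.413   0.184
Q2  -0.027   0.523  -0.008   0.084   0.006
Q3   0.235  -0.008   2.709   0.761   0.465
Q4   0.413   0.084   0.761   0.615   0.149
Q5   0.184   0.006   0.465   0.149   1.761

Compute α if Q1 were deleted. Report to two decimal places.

Remaining items: Q2, Q3, Q4, Q5 (k = 4).
sum of item variances = 0.523 + 2.709 + 0.615 + 1.761 = 5.608
total variance = 5.608 + 2 × 1.457 = 8.522
α (item deleted) = (4/3)·(1 − 5.608/8.522) = 0.46

α = 0.46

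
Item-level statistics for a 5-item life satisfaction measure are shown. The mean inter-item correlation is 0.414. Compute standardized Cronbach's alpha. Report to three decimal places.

Standardized α = k·r̄ / (1 + (k−1)·r̄) = 5 × 0.414 / (1 + 4 × 0.414)
  = 2.0700 / 2.6560 = 0.779

standardized Cronbach's alpha = 0.779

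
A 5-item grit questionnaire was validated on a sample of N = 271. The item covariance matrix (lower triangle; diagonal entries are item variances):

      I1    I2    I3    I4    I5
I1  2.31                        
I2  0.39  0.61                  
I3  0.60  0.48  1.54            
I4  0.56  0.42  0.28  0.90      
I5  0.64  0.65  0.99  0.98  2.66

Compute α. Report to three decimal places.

α = 0.749

sum of item variances = 2.31 + 0.61 + 1.54 + 0.90 + 2.66 = 8.02
Σ_{i<j} σ_ij = 5.99
σ²_T = 8.02 + 2 × 5.99 = 20.00
α = (k/(k−1))·(1 − sum of item variances/σ²_T) = (5/4)·(1 − 8.02/20.00) = 0.749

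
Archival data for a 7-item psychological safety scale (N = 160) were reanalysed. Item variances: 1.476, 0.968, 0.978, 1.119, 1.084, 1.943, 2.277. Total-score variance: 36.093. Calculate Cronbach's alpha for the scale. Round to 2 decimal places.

Σσ²ᵢ = 1.476 + 0.968 + 0.978 + 1.119 + 1.084 + 1.943 + 2.277 = 9.845
α = (k/(k−1))·(1 − Σσ²ᵢ/total variance) = (7/6)·(1 − 9.845/36.093) = 0.85

Cronbach's alpha = 0.85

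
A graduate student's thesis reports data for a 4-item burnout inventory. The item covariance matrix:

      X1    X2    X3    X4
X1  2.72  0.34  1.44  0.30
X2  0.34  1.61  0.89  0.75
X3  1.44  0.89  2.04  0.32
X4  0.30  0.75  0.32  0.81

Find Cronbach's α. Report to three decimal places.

α = 0.706

ΣVar(i) = 2.72 + 1.61 + 2.04 + 0.81 = 7.18
Σ_{i<j} σ_ij = 4.04
σ²_T = 7.18 + 2 × 4.04 = 15.26
α = (k/(k−1))·(1 − ΣVar(i)/σ²_T) = (4/3)·(1 − 7.18/15.26) = 0.706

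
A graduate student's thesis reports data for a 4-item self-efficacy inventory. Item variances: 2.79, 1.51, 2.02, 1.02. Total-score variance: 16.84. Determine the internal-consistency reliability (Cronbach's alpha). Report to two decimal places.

Cronbach's alpha = 0.75

sum of item variances = 2.79 + 1.51 + 2.02 + 1.02 = 7.34
α = (k/(k−1))·(1 − sum of item variances/σ²_total) = (4/3)·(1 − 7.34/16.84) = 0.75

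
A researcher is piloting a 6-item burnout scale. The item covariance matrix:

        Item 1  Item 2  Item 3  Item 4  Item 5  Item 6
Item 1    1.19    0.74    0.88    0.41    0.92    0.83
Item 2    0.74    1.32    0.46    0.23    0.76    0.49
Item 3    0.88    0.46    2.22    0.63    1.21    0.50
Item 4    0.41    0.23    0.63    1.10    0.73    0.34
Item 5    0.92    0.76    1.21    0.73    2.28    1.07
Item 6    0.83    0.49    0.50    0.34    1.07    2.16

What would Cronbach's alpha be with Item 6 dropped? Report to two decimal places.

Remaining items: Item 1, Item 2, Item 3, Item 4, Item 5 (k = 5).
Σσ²ᵢ = 1.19 + 1.32 + 2.22 + 1.10 + 2.28 = 8.11
σ²_total = 8.11 + 2 × 6.97 = 22.05
α (item deleted) = (5/4)·(1 − 8.11/22.05) = 0.79

Cronbach's alpha = 0.79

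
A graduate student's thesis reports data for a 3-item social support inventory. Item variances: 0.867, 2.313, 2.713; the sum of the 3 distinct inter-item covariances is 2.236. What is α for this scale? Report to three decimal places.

α = 0.647

Σσ²ᵢ = 0.867 + 2.313 + 2.713 = 5.893
Sum of distinct covariances = 2.236
σ²_total = Σσ²ᵢ + 2·Σcov = 5.893 + 2 × 2.236 = 10.365
α = (3/2)·(1 − 5.893/10.365) = 0.647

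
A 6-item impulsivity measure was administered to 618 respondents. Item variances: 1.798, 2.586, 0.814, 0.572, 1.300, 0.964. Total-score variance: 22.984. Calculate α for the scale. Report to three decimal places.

Σσ²ᵢ = 1.798 + 2.586 + 0.814 + 0.572 + 1.300 + 0.964 = 8.034
α = (k/(k−1))·(1 − Σσ²ᵢ/total variance) = (6/5)·(1 − 8.034/22.984) = 0.781

α = 0.781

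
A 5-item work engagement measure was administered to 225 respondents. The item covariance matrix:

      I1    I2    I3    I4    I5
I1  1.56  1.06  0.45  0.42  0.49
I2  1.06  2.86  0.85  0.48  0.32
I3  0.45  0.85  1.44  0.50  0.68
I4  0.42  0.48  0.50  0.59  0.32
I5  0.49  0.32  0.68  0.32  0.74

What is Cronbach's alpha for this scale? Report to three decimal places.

Cronbach's alpha = 0.760

ΣVar(i) = 1.56 + 2.86 + 1.44 + 0.59 + 0.74 = 7.19
Sum of off-diagonal covariances = 5.57
σ²_total = 7.19 + 2 × 5.57 = 18.33
α = (k/(k−1))·(1 − ΣVar(i)/σ²_total) = (5/4)·(1 − 7.19/18.33) = 0.760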